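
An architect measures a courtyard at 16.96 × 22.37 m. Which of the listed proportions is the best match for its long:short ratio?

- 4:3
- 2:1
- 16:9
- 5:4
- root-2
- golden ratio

22.37/16.96 ≈ 1.319. Nearest candidates are 4:3 (1.333, off by 0.014) and 5:4 (1.250, off by 0.069).

4:3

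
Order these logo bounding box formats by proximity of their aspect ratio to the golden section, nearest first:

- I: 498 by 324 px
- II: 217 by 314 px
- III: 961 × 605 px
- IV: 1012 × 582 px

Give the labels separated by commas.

III, I, IV, II

I: 498/324 ≈ 1.537 → |1.537 − 1.618| = 0.081
II: 314/217 ≈ 1.447 → |1.447 − 1.618| = 0.171
III: 961/605 ≈ 1.588 → |1.588 − 1.618| = 0.030
IV: 1012/582 ≈ 1.739 → |1.739 − 1.618| = 0.121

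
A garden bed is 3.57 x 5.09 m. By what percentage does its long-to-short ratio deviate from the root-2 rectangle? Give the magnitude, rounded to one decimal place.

Ratio = 5.09 / 3.57 ≈ 1.4258.
Ideal root-2 ≈ 1.4142. |1.4258 − 1.4142| / 1.4142 ≈ 0.82% → 0.8%.

0.8%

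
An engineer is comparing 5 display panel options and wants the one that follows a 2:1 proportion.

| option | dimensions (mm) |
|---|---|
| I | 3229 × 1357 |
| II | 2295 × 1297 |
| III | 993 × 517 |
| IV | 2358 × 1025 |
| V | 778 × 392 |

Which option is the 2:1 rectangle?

V

Ratios (long/short): I ≈ 2.380; II ≈ 1.769; III ≈ 1.921; IV ≈ 2.300; V ≈ 1.985.
2:1 ≈ 2.000; option V is nearest (Δ 0.015).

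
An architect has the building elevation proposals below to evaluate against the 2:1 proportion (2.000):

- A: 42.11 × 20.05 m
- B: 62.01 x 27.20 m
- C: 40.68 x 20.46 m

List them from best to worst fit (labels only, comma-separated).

C, A, B

A: 42.11/20.05 ≈ 2.100 → |2.100 − 2.000| = 0.100
B: 62.01/27.20 ≈ 2.280 → |2.280 − 2.000| = 0.280
C: 40.68/20.46 ≈ 1.988 → |1.988 − 2.000| = 0.012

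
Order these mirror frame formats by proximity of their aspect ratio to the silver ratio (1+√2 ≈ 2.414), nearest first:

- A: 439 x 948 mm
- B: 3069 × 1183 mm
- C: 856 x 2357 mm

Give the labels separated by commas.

B, A, C

A: 948/439 ≈ 2.159 → |2.159 − 2.414| = 0.255
B: 3069/1183 ≈ 2.594 → |2.594 − 2.414| = 0.180
C: 2357/856 ≈ 2.754 → |2.754 − 2.414| = 0.340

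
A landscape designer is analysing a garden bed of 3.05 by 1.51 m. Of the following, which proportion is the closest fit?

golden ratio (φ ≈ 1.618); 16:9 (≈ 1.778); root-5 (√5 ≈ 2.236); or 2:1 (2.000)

3.05/1.51 ≈ 2.020. Nearest candidates are 2:1 (2.000, off by 0.020) and root-5 (2.236, off by 0.216).

2:1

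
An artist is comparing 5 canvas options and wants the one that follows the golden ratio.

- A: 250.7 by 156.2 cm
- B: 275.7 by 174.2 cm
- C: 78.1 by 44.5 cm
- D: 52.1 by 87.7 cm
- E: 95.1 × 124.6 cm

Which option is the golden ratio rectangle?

A

Target golden ratio ≈ 1.618.
A: 1.605 (Δ0.013)  B: 1.583 (Δ0.035)  C: 1.755 (Δ0.137)  D: 1.683 (Δ0.065)  E: 1.310 (Δ0.308)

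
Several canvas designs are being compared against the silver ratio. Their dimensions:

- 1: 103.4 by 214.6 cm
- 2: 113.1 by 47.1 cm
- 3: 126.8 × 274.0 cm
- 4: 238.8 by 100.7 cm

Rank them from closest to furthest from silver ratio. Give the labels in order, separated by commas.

2, 4, 3, 1

1: 214.6/103.4 ≈ 2.075 → |2.075 − 2.414| = 0.339
2: 113.1/47.1 ≈ 2.401 → |2.401 − 2.414| = 0.013
3: 274.0/126.8 ≈ 2.161 → |2.161 − 2.414| = 0.253
4: 238.8/100.7 ≈ 2.371 → |2.371 − 2.414| = 0.043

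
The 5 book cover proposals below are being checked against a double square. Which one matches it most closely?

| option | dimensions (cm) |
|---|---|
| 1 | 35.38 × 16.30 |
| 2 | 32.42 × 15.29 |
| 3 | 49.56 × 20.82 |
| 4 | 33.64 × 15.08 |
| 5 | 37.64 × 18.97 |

5

Target 2:1 ≈ 2.000.
1: 2.171 (Δ0.171)  2: 2.120 (Δ0.120)  3: 2.380 (Δ0.380)  4: 2.231 (Δ0.231)  5: 1.984 (Δ0.016)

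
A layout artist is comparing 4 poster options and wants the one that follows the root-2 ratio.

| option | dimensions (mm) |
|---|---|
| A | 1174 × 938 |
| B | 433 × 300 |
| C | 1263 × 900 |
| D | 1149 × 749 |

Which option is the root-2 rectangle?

Target root-2 ≈ 1.414.
A: 1.252 (Δ0.162)  B: 1.443 (Δ0.029)  C: 1.403 (Δ0.011)  D: 1.534 (Δ0.120)

C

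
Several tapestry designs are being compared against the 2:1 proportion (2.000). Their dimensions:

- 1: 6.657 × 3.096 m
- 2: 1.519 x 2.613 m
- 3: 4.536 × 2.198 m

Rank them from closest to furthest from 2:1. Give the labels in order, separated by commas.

1: 6.657/3.096 ≈ 2.150 → |2.150 − 2.000| = 0.150
2: 2.613/1.519 ≈ 1.720 → |1.720 − 2.000| = 0.280
3: 4.536/2.198 ≈ 2.064 → |2.064 − 2.000| = 0.064

3, 1, 2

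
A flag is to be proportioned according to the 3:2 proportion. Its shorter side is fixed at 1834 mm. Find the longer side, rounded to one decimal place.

3:2 = 1.50000.
Longer side = 1834 × 1.50000 ≈ 2751.000 → 2751.0 mm.

2751.0 mm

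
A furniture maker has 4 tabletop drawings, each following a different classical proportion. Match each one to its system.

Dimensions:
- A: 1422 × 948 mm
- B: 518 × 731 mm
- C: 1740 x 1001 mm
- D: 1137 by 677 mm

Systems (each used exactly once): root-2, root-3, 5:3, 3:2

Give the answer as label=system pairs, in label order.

A=3:2, B=root-2, C=root-3, D=5:3

A = 1422/948 ≈ 1.500 → 3:2 (1.500)
B = 731/518 ≈ 1.411 → root-2 (1.414)
C = 1740/1001 ≈ 1.738 → root-3 (1.732)
D = 1137/677 ≈ 1.679 → 5:3 (1.667)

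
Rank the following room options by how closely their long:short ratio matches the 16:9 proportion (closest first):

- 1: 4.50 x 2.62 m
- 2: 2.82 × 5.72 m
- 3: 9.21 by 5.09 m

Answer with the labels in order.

3, 1, 2

1: 4.50/2.62 ≈ 1.718 → |1.718 − 1.778| = 0.060
2: 5.72/2.82 ≈ 2.028 → |2.028 − 1.778| = 0.250
3: 9.21/5.09 ≈ 1.809 → |1.809 − 1.778| = 0.031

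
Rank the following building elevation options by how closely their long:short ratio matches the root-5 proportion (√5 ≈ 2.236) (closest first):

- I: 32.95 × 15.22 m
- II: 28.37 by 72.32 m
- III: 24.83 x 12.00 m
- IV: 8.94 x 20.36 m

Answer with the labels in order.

IV, I, III, II

I: 32.95/15.22 ≈ 2.165 → |2.165 − 2.236| = 0.071
II: 72.32/28.37 ≈ 2.549 → |2.549 − 2.236| = 0.313
III: 24.83/12.00 ≈ 2.069 → |2.069 − 2.236| = 0.167
IV: 20.36/8.94 ≈ 2.277 → |2.277 − 2.236| = 0.041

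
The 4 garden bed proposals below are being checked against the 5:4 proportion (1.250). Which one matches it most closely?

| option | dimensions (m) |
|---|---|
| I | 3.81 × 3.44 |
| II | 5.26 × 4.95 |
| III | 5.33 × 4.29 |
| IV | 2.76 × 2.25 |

Ratios (long/short): I ≈ 1.108; II ≈ 1.063; III ≈ 1.242; IV ≈ 1.227.
5:4 ≈ 1.250; option III is nearest (Δ 0.008).

III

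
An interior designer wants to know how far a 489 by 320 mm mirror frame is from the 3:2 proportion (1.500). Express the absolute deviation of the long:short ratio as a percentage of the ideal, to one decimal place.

1.9%

Ratio = 489 / 320 ≈ 1.5281.
Ideal 3:2 = 1.5000. |1.5281 − 1.5000| / 1.5000 ≈ 1.87% → 1.9%.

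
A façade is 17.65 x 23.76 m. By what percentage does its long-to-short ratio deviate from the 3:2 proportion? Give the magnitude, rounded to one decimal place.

Ratio = 23.76 / 17.65 ≈ 1.3462.
Ideal 3:2 = 1.5000. |1.3462 − 1.5000| / 1.5000 ≈ 10.25% → 10.3%.

10.3%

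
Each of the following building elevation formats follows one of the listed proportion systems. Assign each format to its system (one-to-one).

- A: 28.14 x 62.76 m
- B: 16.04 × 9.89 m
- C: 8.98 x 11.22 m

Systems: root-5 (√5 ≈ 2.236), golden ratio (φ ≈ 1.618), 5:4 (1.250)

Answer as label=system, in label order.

Ratios: A ≈ 2.230; B ≈ 1.622; C ≈ 1.249.
Targets: root-5 ≈ 2.236; golden ratio ≈ 1.618; 5:4 ≈ 1.250.

A=root-5, B=golden ratio, C=5:4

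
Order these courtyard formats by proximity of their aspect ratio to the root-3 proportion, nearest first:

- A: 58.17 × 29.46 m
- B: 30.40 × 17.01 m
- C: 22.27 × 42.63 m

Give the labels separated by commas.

Ratios: A = 58.17 / 29.46 ≈ 1.975; B = 30.40 / 17.01 ≈ 1.787; C = 42.63 / 22.27 ≈ 1.914.
|Δ from 1.732|: A 0.243; B 0.055; C 0.182.

B, C, A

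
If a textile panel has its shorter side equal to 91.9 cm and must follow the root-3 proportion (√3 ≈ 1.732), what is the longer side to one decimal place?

159.2 cm

root-3 ≈ 1.73205.
Longer side = 91.9 × 1.73205 ≈ 159.175 → 159.2 cm.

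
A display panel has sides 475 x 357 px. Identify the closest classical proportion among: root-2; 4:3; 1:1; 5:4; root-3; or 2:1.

4:3

Ratio = 475 / 357 ≈ 1.331.
Distances: root-2 1.414 (Δ 0.083); 4:3 1.333 (Δ 0.002); 1:1 1.000 (Δ 0.331); 5:4 1.250 (Δ 0.081); root-3 1.732 (Δ 0.401); 2:1 2.000 (Δ 0.669).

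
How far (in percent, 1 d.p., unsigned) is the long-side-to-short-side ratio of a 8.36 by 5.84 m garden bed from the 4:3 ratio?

Ratio = 8.36 / 5.84 ≈ 1.4315.
Ideal 4:3 ≈ 1.3333. |1.4315 − 1.3333| / 1.3333 ≈ 7.37% → 7.4%.

7.4%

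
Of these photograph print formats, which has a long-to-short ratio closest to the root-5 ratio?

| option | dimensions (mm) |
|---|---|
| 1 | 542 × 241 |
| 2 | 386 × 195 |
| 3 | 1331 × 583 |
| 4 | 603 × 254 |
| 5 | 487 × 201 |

Ratios (long/short): 1 ≈ 2.249; 2 ≈ 1.979; 3 ≈ 2.283; 4 ≈ 2.374; 5 ≈ 2.423.
root-5 ≈ 2.236; option 1 is nearest (Δ 0.013).

1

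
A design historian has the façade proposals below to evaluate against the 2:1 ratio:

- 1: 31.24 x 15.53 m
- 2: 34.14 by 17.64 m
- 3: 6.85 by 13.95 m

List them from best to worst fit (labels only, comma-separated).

1: 31.24/15.53 ≈ 2.012 → |2.012 − 2.000| = 0.012
2: 34.14/17.64 ≈ 1.935 → |1.935 − 2.000| = 0.065
3: 13.95/6.85 ≈ 2.036 → |2.036 − 2.000| = 0.036

1, 3, 2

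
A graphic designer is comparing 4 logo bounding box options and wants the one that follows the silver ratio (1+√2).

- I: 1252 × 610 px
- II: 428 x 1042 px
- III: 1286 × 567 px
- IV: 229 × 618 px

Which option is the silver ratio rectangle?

II

Target silver ratio ≈ 2.414.
I: 2.052 (Δ0.362)  II: 2.435 (Δ0.021)  III: 2.268 (Δ0.146)  IV: 2.699 (Δ0.285)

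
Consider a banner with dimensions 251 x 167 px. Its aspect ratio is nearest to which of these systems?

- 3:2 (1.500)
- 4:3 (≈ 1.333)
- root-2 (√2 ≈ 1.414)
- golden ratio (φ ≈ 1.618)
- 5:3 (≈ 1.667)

Ratio = 251 / 167 ≈ 1.503.
Distances: 3:2 1.500 (Δ 0.003); 4:3 1.333 (Δ 0.170); root-2 1.414 (Δ 0.089); golden ratio 1.618 (Δ 0.115); 5:3 1.667 (Δ 0.164).

3:2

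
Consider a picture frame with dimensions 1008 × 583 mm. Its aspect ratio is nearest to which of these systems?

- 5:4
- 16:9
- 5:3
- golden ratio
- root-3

root-3

1008/583 ≈ 1.729. Nearest candidates are root-3 (1.732, off by 0.003) and 16:9 (1.778, off by 0.049).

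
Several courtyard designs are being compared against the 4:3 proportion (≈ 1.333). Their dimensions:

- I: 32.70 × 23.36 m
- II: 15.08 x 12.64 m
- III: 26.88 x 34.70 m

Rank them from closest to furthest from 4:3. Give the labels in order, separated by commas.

I: 32.70/23.36 ≈ 1.400 → |1.400 − 1.333| = 0.067
II: 15.08/12.64 ≈ 1.193 → |1.193 − 1.333| = 0.140
III: 34.70/26.88 ≈ 1.291 → |1.291 − 1.333| = 0.042

III, I, II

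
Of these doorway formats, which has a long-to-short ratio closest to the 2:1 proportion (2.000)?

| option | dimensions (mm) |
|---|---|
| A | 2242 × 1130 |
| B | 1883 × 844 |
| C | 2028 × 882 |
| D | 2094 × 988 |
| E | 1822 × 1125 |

A

Ratios (long/short): A ≈ 1.984; B ≈ 2.231; C ≈ 2.299; D ≈ 2.119; E ≈ 1.620.
2:1 ≈ 2.000; option A is nearest (Δ 0.016).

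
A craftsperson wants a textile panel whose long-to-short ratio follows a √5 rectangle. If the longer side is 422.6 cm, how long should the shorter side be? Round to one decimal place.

189.0 cm

root-5 ≈ 2.23607.
Shorter side = 422.6 ÷ 2.23607 ≈ 188.992 → 189.0 cm.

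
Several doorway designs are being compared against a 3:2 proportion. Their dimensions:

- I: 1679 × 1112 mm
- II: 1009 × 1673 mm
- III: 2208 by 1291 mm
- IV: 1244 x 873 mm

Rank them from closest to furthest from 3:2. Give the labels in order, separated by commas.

Ratios: I = 1679 / 1112 ≈ 1.510; II = 1673 / 1009 ≈ 1.658; III = 2208 / 1291 ≈ 1.710; IV = 1244 / 873 ≈ 1.425.
|Δ from 1.500|: I 0.010; II 0.158; III 0.210; IV 0.075.

I, IV, II, III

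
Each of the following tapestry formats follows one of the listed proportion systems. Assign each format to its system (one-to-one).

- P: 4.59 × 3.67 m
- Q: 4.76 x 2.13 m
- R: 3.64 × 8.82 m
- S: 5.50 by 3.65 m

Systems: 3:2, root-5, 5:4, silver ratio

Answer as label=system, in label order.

P = 4.59/3.67 ≈ 1.251 → 5:4 (1.250)
Q = 4.76/2.13 ≈ 2.235 → root-5 (2.236)
R = 8.82/3.64 ≈ 2.423 → silver ratio (2.414)
S = 5.50/3.65 ≈ 1.507 → 3:2 (1.500)

P=5:4, Q=root-5, R=silver ratio, S=3:2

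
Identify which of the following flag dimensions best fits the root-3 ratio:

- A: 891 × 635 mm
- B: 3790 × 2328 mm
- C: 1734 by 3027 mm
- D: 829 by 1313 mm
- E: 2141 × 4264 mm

Ratios (long/short): A ≈ 1.403; B ≈ 1.628; C ≈ 1.746; D ≈ 1.584; E ≈ 1.992.
root-3 ≈ 1.732; option C is nearest (Δ 0.014).

C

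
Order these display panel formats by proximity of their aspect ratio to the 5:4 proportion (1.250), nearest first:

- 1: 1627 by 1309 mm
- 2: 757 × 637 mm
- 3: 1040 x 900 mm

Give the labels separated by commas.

1: 1627/1309 ≈ 1.243 → |1.243 − 1.250| = 0.007
2: 757/637 ≈ 1.188 → |1.188 − 1.250| = 0.062
3: 1040/900 ≈ 1.156 → |1.156 − 1.250| = 0.094

1, 2, 3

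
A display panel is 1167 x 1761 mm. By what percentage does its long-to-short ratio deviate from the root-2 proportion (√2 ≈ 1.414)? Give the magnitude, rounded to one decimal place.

Ratio = 1761 / 1167 ≈ 1.5090.
Ideal root-2 ≈ 1.4142. |1.5090 − 1.4142| / 1.4142 ≈ 6.70% → 6.7%.

6.7%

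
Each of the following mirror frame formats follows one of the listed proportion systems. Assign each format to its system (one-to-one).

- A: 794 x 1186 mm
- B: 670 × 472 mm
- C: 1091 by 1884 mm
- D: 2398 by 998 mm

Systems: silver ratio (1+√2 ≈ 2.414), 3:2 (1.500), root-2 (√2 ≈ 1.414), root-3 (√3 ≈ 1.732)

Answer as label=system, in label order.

Ratios: A ≈ 1.494; B ≈ 1.419; C ≈ 1.727; D ≈ 2.403.
Targets: silver ratio ≈ 2.414; 3:2 ≈ 1.500; root-2 ≈ 1.414; root-3 ≈ 1.732.

A=3:2, B=root-2, C=root-3, D=silver ratio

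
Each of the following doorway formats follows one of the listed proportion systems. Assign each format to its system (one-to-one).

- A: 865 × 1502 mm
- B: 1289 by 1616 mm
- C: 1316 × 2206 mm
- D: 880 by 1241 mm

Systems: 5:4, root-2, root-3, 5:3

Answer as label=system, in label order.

Ratios: A ≈ 1.736; B ≈ 1.254; C ≈ 1.676; D ≈ 1.410.
Targets: 5:4 ≈ 1.250; root-2 ≈ 1.414; root-3 ≈ 1.732; 5:3 ≈ 1.667.

A=root-3, B=5:4, C=5:3, D=root-2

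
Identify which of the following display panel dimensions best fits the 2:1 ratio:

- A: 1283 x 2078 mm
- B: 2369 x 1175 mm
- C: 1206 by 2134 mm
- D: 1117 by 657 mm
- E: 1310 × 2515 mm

B

Ratios (long/short): A ≈ 1.620; B ≈ 2.016; C ≈ 1.769; D ≈ 1.700; E ≈ 1.920.
2:1 ≈ 2.000; option B is nearest (Δ 0.016).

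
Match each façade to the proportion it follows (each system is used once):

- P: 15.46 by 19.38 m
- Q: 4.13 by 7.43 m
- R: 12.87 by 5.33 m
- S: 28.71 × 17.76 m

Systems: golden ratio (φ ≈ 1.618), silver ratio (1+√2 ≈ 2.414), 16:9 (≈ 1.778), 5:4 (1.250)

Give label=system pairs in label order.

P=5:4, Q=16:9, R=silver ratio, S=golden ratio

P = 19.38/15.46 ≈ 1.254 → 5:4 (1.250)
Q = 7.43/4.13 ≈ 1.799 → 16:9 (1.778)
R = 12.87/5.33 ≈ 2.415 → silver ratio (2.414)
S = 28.71/17.76 ≈ 1.617 → golden ratio (1.618)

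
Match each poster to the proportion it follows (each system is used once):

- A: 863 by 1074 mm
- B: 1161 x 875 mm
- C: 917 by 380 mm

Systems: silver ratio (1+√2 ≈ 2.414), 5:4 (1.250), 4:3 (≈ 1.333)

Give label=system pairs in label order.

A=5:4, B=4:3, C=silver ratio

A = 1074/863 ≈ 1.244 → 5:4 (1.250)
B = 1161/875 ≈ 1.327 → 4:3 (1.333)
C = 917/380 ≈ 2.413 → silver ratio (2.414)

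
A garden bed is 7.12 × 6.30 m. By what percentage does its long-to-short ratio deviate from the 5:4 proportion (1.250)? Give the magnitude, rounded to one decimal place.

9.6%

Ratio = 7.12 / 6.30 ≈ 1.1302.
Ideal 5:4 = 1.2500. |1.1302 − 1.2500| / 1.2500 ≈ 9.58% → 9.6%.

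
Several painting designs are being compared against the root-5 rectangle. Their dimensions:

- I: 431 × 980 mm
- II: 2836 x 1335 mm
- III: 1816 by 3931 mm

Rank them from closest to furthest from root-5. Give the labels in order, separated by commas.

I: 980/431 ≈ 2.274 → |2.274 − 2.236| = 0.038
II: 2836/1335 ≈ 2.124 → |2.124 − 2.236| = 0.112
III: 3931/1816 ≈ 2.165 → |2.165 − 2.236| = 0.071

I, III, II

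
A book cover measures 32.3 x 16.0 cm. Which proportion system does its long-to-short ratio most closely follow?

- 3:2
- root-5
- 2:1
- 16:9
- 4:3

2:1

Ratio = 32.3 / 16.0 ≈ 2.019.
Distances: 3:2 1.500 (Δ 0.519); root-5 2.236 (Δ 0.217); 2:1 2.000 (Δ 0.019); 16:9 1.778 (Δ 0.241); 4:3 1.333 (Δ 0.686).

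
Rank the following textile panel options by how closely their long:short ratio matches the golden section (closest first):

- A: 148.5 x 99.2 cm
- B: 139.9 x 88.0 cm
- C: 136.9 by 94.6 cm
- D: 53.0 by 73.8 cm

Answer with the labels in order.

A: 148.5/99.2 ≈ 1.497 → |1.497 − 1.618| = 0.121
B: 139.9/88.0 ≈ 1.590 → |1.590 − 1.618| = 0.028
C: 136.9/94.6 ≈ 1.447 → |1.447 − 1.618| = 0.171
D: 73.8/53.0 ≈ 1.392 → |1.392 − 1.618| = 0.226

B, A, C, D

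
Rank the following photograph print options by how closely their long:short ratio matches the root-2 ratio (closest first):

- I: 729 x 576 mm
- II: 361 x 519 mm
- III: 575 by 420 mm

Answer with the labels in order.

II, III, I

Ratios: I = 729 / 576 ≈ 1.266; II = 519 / 361 ≈ 1.438; III = 575 / 420 ≈ 1.369.
|Δ from 1.414|: I 0.148; II 0.024; III 0.045.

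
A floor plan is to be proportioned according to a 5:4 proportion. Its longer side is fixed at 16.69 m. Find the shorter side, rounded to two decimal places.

13.35 m

5:4 = 1.25000.
Shorter side = 16.69 ÷ 1.25000 ≈ 13.3520 → 13.35 m.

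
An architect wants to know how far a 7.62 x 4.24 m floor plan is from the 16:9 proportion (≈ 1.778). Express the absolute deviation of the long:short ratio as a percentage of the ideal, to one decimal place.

Ratio = 7.62 / 4.24 ≈ 1.7972.
Ideal 16:9 ≈ 1.7778. |1.7972 − 1.7778| / 1.7778 ≈ 1.09% → 1.1%.

1.1%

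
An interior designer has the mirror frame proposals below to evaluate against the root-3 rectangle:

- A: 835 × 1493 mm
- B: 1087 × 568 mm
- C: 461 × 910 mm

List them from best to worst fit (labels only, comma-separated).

Ratios: A = 1493 / 835 ≈ 1.788; B = 1087 / 568 ≈ 1.914; C = 910 / 461 ≈ 1.974.
|Δ from 1.732|: A 0.056; B 0.182; C 0.242.

A, B, C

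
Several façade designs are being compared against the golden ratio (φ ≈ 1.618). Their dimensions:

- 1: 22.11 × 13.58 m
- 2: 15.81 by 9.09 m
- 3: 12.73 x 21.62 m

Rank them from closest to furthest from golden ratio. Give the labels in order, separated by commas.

1, 3, 2

1: 22.11/13.58 ≈ 1.628 → |1.628 − 1.618| = 0.010
2: 15.81/9.09 ≈ 1.739 → |1.739 − 1.618| = 0.121
3: 21.62/12.73 ≈ 1.698 → |1.698 − 1.618| = 0.080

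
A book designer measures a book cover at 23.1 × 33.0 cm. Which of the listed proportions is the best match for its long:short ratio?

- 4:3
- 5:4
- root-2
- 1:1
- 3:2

Ratio = 33.0 / 23.1 ≈ 1.429.
Distances: 4:3 1.333 (Δ 0.096); 5:4 1.250 (Δ 0.179); root-2 1.414 (Δ 0.015); 1:1 1.000 (Δ 0.429); 3:2 1.500 (Δ 0.071).

root-2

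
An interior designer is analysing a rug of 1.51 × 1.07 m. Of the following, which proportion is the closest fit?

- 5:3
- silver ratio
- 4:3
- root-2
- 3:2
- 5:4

1.51/1.07 ≈ 1.411. Nearest candidates are root-2 (1.414, off by 0.003) and 4:3 (1.333, off by 0.078).

root-2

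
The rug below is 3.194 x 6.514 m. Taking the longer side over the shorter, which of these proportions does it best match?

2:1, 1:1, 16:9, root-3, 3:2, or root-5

2:1

6.514/3.194 ≈ 2.039. Nearest candidates are 2:1 (2.000, off by 0.039) and root-5 (2.236, off by 0.197).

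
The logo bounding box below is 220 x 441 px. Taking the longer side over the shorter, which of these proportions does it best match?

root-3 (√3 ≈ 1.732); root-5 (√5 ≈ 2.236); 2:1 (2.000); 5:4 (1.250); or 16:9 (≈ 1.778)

2:1

441/220 ≈ 2.005. Nearest candidates are 2:1 (2.000, off by 0.005) and 16:9 (1.778, off by 0.227).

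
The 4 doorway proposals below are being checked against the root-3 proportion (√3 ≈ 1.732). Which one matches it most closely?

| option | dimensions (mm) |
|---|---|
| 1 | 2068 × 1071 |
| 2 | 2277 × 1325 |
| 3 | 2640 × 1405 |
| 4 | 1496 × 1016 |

2

Target root-3 ≈ 1.732.
1: 1.931 (Δ0.199)  2: 1.718 (Δ0.014)  3: 1.879 (Δ0.147)  4: 1.472 (Δ0.260)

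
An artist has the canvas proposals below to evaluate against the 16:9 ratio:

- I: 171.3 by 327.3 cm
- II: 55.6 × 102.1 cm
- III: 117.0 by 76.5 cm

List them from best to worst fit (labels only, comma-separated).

Ratios: I = 327.3 / 171.3 ≈ 1.911; II = 102.1 / 55.6 ≈ 1.836; III = 117.0 / 76.5 ≈ 1.529.
|Δ from 1.778|: I 0.133; II 0.058; III 0.249.

II, I, III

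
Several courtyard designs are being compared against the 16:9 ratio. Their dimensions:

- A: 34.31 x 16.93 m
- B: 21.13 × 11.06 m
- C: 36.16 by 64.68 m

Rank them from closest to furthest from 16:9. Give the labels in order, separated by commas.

C, B, A

Ratios: A = 34.31 / 16.93 ≈ 2.027; B = 21.13 / 11.06 ≈ 1.910; C = 64.68 / 36.16 ≈ 1.789.
|Δ from 1.778|: A 0.249; B 0.132; C 0.011.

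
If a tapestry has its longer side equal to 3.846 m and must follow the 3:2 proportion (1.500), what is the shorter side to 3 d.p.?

2.564 m

3:2 = 1.50000.
Shorter side = 3.846 ÷ 1.50000 ≈ 2.56400 → 2.564 m.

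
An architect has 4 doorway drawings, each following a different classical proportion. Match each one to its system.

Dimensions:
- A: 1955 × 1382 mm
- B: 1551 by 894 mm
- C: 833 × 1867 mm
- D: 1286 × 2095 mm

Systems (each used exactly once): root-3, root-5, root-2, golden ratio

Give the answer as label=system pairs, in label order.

Ratios: A ≈ 1.415; B ≈ 1.735; C ≈ 2.241; D ≈ 1.629.
Targets: root-3 ≈ 1.732; root-5 ≈ 2.236; root-2 ≈ 1.414; golden ratio ≈ 1.618.

A=root-2, B=root-3, C=root-5, D=golden ratio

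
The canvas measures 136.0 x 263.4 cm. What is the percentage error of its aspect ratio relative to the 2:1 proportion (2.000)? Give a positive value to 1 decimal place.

Ratio = 263.4 / 136.0 ≈ 1.9368.
Ideal 2:1 = 2.0000. |1.9368 − 2.0000| / 2.0000 ≈ 3.16% → 3.2%.

3.2%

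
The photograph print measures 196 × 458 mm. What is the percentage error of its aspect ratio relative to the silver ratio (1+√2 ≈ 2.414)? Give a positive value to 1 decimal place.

Ratio = 458 / 196 ≈ 2.3367.
Ideal silver ratio ≈ 2.4142. |2.3367 − 2.4142| / 2.4142 ≈ 3.21% → 3.2%.

3.2%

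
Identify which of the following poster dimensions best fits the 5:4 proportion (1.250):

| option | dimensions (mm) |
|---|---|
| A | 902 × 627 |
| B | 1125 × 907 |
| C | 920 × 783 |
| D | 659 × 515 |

Ratios (long/short): A ≈ 1.439; B ≈ 1.240; C ≈ 1.175; D ≈ 1.280.
5:4 ≈ 1.250; option B is nearest (Δ 0.010).

B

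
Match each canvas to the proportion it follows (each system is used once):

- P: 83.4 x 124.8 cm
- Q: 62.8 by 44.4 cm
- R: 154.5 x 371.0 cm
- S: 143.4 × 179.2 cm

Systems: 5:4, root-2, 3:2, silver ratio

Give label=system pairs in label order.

P=3:2, Q=root-2, R=silver ratio, S=5:4

Ratios: P ≈ 1.496; Q ≈ 1.414; R ≈ 2.401; S ≈ 1.250.
Targets: 5:4 ≈ 1.250; root-2 ≈ 1.414; 3:2 ≈ 1.500; silver ratio ≈ 2.414.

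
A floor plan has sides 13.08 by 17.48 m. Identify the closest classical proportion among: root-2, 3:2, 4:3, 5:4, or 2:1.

4:3

17.48/13.08 ≈ 1.336. Nearest candidates are 4:3 (1.333, off by 0.003) and root-2 (1.414, off by 0.078).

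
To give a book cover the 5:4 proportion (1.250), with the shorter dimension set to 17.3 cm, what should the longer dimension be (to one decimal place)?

5:4 = 1.25000.
Longer side = 17.3 × 1.25000 ≈ 21.625 → 21.6 cm.

21.6 cm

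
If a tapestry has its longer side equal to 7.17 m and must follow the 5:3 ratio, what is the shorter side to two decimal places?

4.30 m

5:3 ≈ 1.66667.
Shorter side = 7.17 ÷ 1.66667 ≈ 4.3020 → 4.30 m.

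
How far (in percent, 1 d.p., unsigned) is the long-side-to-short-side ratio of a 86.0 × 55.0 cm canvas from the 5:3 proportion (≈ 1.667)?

6.2%

Ratio = 86.0 / 55.0 ≈ 1.5636.
Ideal 5:3 ≈ 1.6667. |1.5636 − 1.6667| / 1.6667 ≈ 6.19% → 6.2%.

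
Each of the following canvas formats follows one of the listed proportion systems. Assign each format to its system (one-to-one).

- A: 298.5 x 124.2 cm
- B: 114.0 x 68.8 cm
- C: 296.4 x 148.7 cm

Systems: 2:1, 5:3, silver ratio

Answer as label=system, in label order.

A=silver ratio, B=5:3, C=2:1

A = 298.5/124.2 ≈ 2.403 → silver ratio (2.414)
B = 114.0/68.8 ≈ 1.657 → 5:3 (1.667)
C = 296.4/148.7 ≈ 1.993 → 2:1 (2.000)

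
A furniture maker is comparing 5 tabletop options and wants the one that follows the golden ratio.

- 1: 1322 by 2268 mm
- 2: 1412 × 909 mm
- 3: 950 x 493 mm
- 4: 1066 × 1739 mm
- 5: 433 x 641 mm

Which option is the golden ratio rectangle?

Ratios (long/short): 1 ≈ 1.716; 2 ≈ 1.553; 3 ≈ 1.927; 4 ≈ 1.631; 5 ≈ 1.480.
golden ratio ≈ 1.618; option 4 is nearest (Δ 0.013).

4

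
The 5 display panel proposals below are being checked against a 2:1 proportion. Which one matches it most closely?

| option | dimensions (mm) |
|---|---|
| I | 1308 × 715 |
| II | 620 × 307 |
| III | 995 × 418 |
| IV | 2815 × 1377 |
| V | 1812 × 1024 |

Target 2:1 ≈ 2.000.
I: 1.829 (Δ0.171)  II: 2.020 (Δ0.020)  III: 2.380 (Δ0.380)  IV: 2.044 (Δ0.044)  V: 1.770 (Δ0.230)

II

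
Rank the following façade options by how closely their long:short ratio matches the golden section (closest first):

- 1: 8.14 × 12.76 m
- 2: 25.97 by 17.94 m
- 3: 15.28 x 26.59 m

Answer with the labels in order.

Ratios: 1 = 12.76 / 8.14 ≈ 1.568; 2 = 25.97 / 17.94 ≈ 1.448; 3 = 26.59 / 15.28 ≈ 1.740.
|Δ from 1.618|: 1 0.050; 2 0.170; 3 0.122.

1, 3, 2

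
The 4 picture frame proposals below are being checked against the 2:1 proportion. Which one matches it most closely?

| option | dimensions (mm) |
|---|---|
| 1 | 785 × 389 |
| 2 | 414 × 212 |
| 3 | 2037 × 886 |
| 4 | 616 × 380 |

1

Target 2:1 ≈ 2.000.
1: 2.018 (Δ0.018)  2: 1.953 (Δ0.047)  3: 2.299 (Δ0.299)  4: 1.621 (Δ0.379)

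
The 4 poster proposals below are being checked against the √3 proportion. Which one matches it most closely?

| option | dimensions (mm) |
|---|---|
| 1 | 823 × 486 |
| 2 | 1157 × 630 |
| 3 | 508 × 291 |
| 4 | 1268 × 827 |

Target root-3 ≈ 1.732.
1: 1.693 (Δ0.039)  2: 1.837 (Δ0.105)  3: 1.746 (Δ0.014)  4: 1.533 (Δ0.199)

3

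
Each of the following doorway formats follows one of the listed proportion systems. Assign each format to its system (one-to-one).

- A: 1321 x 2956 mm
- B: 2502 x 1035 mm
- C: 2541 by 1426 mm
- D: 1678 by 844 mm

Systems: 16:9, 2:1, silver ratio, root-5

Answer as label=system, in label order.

Ratios: A ≈ 2.238; B ≈ 2.417; C ≈ 1.782; D ≈ 1.988.
Targets: 16:9 ≈ 1.778; 2:1 ≈ 2.000; silver ratio ≈ 2.414; root-5 ≈ 2.236.

A=root-5, B=silver ratio, C=16:9, D=2:1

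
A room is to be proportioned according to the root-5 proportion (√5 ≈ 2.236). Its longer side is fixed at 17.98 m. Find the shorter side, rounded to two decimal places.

root-5 ≈ 2.23607.
Shorter side = 17.98 ÷ 2.23607 ≈ 8.0409 → 8.04 m.

8.04 m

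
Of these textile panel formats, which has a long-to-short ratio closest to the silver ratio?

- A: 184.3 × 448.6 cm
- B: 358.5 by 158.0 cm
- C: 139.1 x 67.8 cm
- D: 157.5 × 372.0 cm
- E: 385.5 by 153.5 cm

Target silver ratio ≈ 2.414.
A: 2.434 (Δ0.020)  B: 2.269 (Δ0.145)  C: 2.052 (Δ0.362)  D: 2.362 (Δ0.052)  E: 2.511 (Δ0.097)

A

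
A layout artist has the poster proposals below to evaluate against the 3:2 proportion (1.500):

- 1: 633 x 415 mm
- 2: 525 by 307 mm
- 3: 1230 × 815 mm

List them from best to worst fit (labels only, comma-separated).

1: 633/415 ≈ 1.525 → |1.525 − 1.500| = 0.025
2: 525/307 ≈ 1.710 → |1.710 − 1.500| = 0.210
3: 1230/815 ≈ 1.509 → |1.509 − 1.500| = 0.009

3, 1, 2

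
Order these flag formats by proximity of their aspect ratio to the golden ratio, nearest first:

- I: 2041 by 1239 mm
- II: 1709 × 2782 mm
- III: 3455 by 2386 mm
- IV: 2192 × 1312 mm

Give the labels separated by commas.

II, I, IV, III

Ratios: I = 2041 / 1239 ≈ 1.647; II = 2782 / 1709 ≈ 1.628; III = 3455 / 2386 ≈ 1.448; IV = 2192 / 1312 ≈ 1.671.
|Δ from 1.618|: I 0.029; II 0.010; III 0.170; IV 0.053.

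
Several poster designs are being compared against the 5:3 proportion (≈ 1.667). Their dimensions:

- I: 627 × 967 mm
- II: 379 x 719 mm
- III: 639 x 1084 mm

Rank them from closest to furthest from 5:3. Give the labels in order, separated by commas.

I: 967/627 ≈ 1.542 → |1.542 − 1.667| = 0.125
II: 719/379 ≈ 1.897 → |1.897 − 1.667| = 0.230
III: 1084/639 ≈ 1.696 → |1.696 − 1.667| = 0.029

III, I, II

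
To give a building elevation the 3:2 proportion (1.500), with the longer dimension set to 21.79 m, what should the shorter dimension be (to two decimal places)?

14.53 m

3:2 = 1.50000.
Shorter side = 21.79 ÷ 1.50000 ≈ 14.5267 → 14.53 m.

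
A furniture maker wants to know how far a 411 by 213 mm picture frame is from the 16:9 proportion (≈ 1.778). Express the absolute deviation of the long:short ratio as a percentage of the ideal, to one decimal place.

8.5%

Ratio = 411 / 213 ≈ 1.9296.
Ideal 16:9 ≈ 1.7778. |1.9296 − 1.7778| / 1.7778 ≈ 8.54% → 8.5%.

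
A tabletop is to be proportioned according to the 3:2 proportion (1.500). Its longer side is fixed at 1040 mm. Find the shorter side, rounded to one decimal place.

693.3 mm

3:2 = 1.50000.
Shorter side = 1040 ÷ 1.50000 ≈ 693.333 → 693.3 mm.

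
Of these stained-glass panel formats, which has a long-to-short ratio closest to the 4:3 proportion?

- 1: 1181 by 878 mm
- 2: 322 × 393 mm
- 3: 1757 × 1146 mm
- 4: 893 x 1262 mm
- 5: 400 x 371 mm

Ratios (long/short): 1 ≈ 1.345; 2 ≈ 1.220; 3 ≈ 1.533; 4 ≈ 1.413; 5 ≈ 1.078.
4:3 ≈ 1.333; option 1 is nearest (Δ 0.012).

1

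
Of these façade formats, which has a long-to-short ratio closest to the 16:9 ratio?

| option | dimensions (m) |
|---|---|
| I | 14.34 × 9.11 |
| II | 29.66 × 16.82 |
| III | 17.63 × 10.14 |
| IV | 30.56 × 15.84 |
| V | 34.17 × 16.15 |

II

Target 16:9 ≈ 1.778.
I: 1.574 (Δ0.204)  II: 1.763 (Δ0.015)  III: 1.739 (Δ0.039)  IV: 1.929 (Δ0.151)  V: 2.116 (Δ0.338)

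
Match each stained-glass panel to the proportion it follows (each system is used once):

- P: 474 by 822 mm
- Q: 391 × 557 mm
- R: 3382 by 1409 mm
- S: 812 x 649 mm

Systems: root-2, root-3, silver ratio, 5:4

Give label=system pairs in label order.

P = 822/474 ≈ 1.734 → root-3 (1.732)
Q = 557/391 ≈ 1.425 → root-2 (1.414)
R = 3382/1409 ≈ 2.400 → silver ratio (2.414)
S = 812/649 ≈ 1.251 → 5:4 (1.250)

P=root-3, Q=root-2, R=silver ratio, S=5:4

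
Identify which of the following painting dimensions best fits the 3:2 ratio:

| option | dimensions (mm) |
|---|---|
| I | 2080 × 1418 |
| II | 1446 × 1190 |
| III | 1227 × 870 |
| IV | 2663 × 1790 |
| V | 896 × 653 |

IV

Target 3:2 ≈ 1.500.
I: 1.467 (Δ0.033)  II: 1.215 (Δ0.285)  III: 1.410 (Δ0.090)  IV: 1.488 (Δ0.012)  V: 1.372 (Δ0.128)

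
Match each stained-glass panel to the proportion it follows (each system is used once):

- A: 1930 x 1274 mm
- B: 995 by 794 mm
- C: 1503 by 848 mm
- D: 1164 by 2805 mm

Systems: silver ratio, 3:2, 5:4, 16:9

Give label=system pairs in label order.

A=3:2, B=5:4, C=16:9, D=silver ratio

A = 1930/1274 ≈ 1.515 → 3:2 (1.500)
B = 995/794 ≈ 1.253 → 5:4 (1.250)
C = 1503/848 ≈ 1.772 → 16:9 (1.778)
D = 2805/1164 ≈ 2.410 → silver ratio (2.414)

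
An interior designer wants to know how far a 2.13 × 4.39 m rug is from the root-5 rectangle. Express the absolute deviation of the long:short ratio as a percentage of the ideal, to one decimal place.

Ratio = 4.39 / 2.13 ≈ 2.0610.
Ideal root-5 ≈ 2.2361. |2.0610 − 2.2361| / 2.2361 ≈ 7.83% → 7.8%.

7.8%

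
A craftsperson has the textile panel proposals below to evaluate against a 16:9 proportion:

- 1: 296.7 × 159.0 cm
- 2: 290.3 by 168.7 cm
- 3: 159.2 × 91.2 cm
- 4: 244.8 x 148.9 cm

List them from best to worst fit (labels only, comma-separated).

3, 2, 1, 4

1: 296.7/159.0 ≈ 1.866 → |1.866 − 1.778| = 0.088
2: 290.3/168.7 ≈ 1.721 → |1.721 − 1.778| = 0.057
3: 159.2/91.2 ≈ 1.746 → |1.746 − 1.778| = 0.032
4: 244.8/148.9 ≈ 1.644 → |1.644 − 1.778| = 0.134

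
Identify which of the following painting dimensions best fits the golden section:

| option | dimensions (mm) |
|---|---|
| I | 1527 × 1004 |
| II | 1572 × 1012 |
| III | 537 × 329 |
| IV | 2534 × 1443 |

III

Ratios (long/short): I ≈ 1.521; II ≈ 1.553; III ≈ 1.632; IV ≈ 1.756.
golden ratio ≈ 1.618; option III is nearest (Δ 0.014).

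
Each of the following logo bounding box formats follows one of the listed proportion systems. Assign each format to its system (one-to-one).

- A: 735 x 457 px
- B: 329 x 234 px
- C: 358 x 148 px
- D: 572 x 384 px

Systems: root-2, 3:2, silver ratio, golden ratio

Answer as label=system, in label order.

A = 735/457 ≈ 1.608 → golden ratio (1.618)
B = 329/234 ≈ 1.406 → root-2 (1.414)
C = 358/148 ≈ 2.419 → silver ratio (2.414)
D = 572/384 ≈ 1.490 → 3:2 (1.500)

A=golden ratio, B=root-2, C=silver ratio, D=3:2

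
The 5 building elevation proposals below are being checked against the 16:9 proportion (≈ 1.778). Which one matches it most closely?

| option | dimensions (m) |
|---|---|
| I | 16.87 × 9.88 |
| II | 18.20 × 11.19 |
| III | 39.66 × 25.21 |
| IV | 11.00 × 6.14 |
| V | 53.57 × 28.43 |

Ratios (long/short): I ≈ 1.707; II ≈ 1.626; III ≈ 1.573; IV ≈ 1.792; V ≈ 1.884.
16:9 ≈ 1.778; option IV is nearest (Δ 0.014).

IV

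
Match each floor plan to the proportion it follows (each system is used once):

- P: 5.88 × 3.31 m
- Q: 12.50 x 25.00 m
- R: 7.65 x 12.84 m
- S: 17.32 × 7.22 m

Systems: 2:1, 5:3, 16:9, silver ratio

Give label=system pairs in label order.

P=16:9, Q=2:1, R=5:3, S=silver ratio

P = 5.88/3.31 ≈ 1.776 → 16:9 (1.778)
Q = 25.00/12.50 ≈ 2.000 → 2:1 (2.000)
R = 12.84/7.65 ≈ 1.678 → 5:3 (1.667)
S = 17.32/7.22 ≈ 2.399 → silver ratio (2.414)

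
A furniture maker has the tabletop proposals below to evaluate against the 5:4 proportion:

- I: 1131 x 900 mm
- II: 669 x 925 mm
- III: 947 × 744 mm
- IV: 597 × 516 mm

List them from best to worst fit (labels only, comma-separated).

I: 1131/900 ≈ 1.257 → |1.257 − 1.250| = 0.007
II: 925/669 ≈ 1.383 → |1.383 − 1.250| = 0.133
III: 947/744 ≈ 1.273 → |1.273 − 1.250| = 0.023
IV: 597/516 ≈ 1.157 → |1.157 − 1.250| = 0.093

I, III, IV, II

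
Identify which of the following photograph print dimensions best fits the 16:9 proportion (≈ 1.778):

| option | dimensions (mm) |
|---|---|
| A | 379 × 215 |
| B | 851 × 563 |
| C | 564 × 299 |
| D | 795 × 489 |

A

Target 16:9 ≈ 1.778.
A: 1.763 (Δ0.015)  B: 1.512 (Δ0.266)  C: 1.886 (Δ0.108)  D: 1.626 (Δ0.152)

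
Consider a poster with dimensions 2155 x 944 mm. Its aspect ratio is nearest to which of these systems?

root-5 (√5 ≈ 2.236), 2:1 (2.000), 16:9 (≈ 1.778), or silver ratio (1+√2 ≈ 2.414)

2155/944 ≈ 2.283. Nearest candidates are root-5 (2.236, off by 0.047) and silver ratio (2.414, off by 0.131).

root-5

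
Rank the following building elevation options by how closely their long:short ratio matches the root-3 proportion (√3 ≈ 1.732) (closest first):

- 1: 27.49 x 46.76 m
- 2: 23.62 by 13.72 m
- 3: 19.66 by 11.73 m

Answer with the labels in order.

1: 46.76/27.49 ≈ 1.701 → |1.701 − 1.732| = 0.031
2: 23.62/13.72 ≈ 1.722 → |1.722 − 1.732| = 0.010
3: 19.66/11.73 ≈ 1.676 → |1.676 − 1.732| = 0.056

2, 1, 3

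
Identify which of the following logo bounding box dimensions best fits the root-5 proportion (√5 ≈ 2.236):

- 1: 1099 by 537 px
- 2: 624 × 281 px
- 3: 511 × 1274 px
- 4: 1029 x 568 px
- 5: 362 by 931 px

Target root-5 ≈ 2.236.
1: 2.047 (Δ0.189)  2: 2.221 (Δ0.015)  3: 2.493 (Δ0.257)  4: 1.812 (Δ0.424)  5: 2.572 (Δ0.336)

2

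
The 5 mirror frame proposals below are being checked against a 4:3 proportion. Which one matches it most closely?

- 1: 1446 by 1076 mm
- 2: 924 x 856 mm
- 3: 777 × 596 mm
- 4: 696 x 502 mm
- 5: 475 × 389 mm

1

Ratios (long/short): 1 ≈ 1.344; 2 ≈ 1.079; 3 ≈ 1.304; 4 ≈ 1.386; 5 ≈ 1.221.
4:3 ≈ 1.333; option 1 is nearest (Δ 0.011).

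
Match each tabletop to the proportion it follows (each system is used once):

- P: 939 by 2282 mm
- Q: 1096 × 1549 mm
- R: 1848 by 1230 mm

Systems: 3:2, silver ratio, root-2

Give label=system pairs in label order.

P = 2282/939 ≈ 2.430 → silver ratio (2.414)
Q = 1549/1096 ≈ 1.413 → root-2 (1.414)
R = 1848/1230 ≈ 1.502 → 3:2 (1.500)

P=silver ratio, Q=root-2, R=3:2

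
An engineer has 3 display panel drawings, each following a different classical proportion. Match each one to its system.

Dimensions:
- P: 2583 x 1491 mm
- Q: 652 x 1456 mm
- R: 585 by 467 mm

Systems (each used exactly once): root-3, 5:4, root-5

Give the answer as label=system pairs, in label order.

P = 2583/1491 ≈ 1.732 → root-3 (1.732)
Q = 1456/652 ≈ 2.233 → root-5 (2.236)
R = 585/467 ≈ 1.253 → 5:4 (1.250)

P=root-3, Q=root-5, R=5:4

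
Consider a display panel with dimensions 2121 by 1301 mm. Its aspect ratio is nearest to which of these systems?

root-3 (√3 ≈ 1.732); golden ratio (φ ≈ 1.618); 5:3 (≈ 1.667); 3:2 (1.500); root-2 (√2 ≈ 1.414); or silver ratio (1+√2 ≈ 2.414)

2121/1301 ≈ 1.630. Nearest candidates are golden ratio (1.618, off by 0.012) and 5:3 (1.667, off by 0.037).

golden ratio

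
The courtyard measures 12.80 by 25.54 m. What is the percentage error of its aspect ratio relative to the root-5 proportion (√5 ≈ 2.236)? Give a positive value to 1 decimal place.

Ratio = 25.54 / 12.80 ≈ 1.9953.
Ideal root-5 ≈ 2.2361. |1.9953 − 2.2361| / 2.2361 ≈ 10.77% → 10.8%.

10.8%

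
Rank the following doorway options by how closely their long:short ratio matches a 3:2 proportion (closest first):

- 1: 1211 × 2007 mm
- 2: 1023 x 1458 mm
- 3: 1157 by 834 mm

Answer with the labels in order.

2, 3, 1

1: 2007/1211 ≈ 1.657 → |1.657 − 1.500| = 0.157
2: 1458/1023 ≈ 1.425 → |1.425 − 1.500| = 0.075
3: 1157/834 ≈ 1.387 → |1.387 − 1.500| = 0.113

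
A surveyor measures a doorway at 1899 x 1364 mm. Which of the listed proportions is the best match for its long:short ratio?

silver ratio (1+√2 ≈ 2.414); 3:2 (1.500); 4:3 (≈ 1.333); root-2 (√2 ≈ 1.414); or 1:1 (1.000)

1899/1364 ≈ 1.392. Nearest candidates are root-2 (1.414, off by 0.022) and 4:3 (1.333, off by 0.059).

root-2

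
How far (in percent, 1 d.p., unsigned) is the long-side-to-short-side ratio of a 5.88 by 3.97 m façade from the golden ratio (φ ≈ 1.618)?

8.5%

Ratio = 5.88 / 3.97 ≈ 1.4811.
Ideal golden ratio ≈ 1.6180. |1.4811 − 1.6180| / 1.6180 ≈ 8.46% → 8.5%.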